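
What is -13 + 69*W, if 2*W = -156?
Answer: -5395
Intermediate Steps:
W = -78 (W = (½)*(-156) = -78)
-13 + 69*W = -13 + 69*(-78) = -13 - 5382 = -5395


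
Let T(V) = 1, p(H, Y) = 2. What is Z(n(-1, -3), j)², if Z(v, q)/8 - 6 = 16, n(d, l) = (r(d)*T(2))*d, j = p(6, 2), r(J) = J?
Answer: 30976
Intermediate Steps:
j = 2
n(d, l) = d² (n(d, l) = (d*1)*d = d*d = d²)
Z(v, q) = 176 (Z(v, q) = 48 + 8*16 = 48 + 128 = 176)
Z(n(-1, -3), j)² = 176² = 30976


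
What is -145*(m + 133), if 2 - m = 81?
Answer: -7830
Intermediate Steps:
m = -79 (m = 2 - 1*81 = 2 - 81 = -79)
-145*(m + 133) = -145*(-79 + 133) = -145*54 = -7830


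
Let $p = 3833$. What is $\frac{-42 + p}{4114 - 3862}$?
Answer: $\frac{3791}{252} \approx 15.044$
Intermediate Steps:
$\frac{-42 + p}{4114 - 3862} = \frac{-42 + 3833}{4114 - 3862} = \frac{3791}{252}$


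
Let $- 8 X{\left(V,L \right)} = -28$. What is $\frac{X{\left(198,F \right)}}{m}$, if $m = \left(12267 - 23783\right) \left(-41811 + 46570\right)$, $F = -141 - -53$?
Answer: $- \frac{7}{109609288} \approx -6.3863 \cdot 10^{-8}$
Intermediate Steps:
$F = -88$ ($F = -141 + 53 = -88$)
$X{\left(V,L \right)} = \frac{7}{2}$ ($X{\left(V,L \right)} = \left(- \frac{1}{8}\right) \left(-28\right) = \frac{7}{2}$)
$m = -54804644$ ($m = \left(-11516\right) 4759 = -54804644$)
$\frac{X{\left(198,F \right)}}{m} = \frac{7}{2 \left(-54804644\right)} = \frac{7}{2} \left(- \frac{1}{54804644}\right) = - \frac{7}{109609288}$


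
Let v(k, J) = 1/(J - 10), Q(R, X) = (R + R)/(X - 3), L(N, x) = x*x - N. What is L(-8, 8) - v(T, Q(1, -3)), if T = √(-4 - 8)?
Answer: 2235/31 ≈ 72.097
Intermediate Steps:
L(N, x) = x² - N
Q(R, X) = 2*R/(-3 + X) (Q(R, X) = (2*R)/(-3 + X) = 2*R/(-3 + X))
T = 2*I*√3 (T = √(-12) = 2*I*√3 ≈ 3.4641*I)
v(k, J) = 1/(-10 + J)
L(-8, 8) - v(T, Q(1, -3)) = (8² - 1*(-8)) - 1/(-10 + 2*1/(-3 - 3)) = (64 + 8) - 1/(-10 + 2*1/(-6)) = 72 - 1/(-10 + 2*1*(-⅙)) = 72 - 1/(-10 - ⅓) = 72 - 1/(-31/3) = 72 - 1*(-3/31) = 72 + 3/31 = 2235/31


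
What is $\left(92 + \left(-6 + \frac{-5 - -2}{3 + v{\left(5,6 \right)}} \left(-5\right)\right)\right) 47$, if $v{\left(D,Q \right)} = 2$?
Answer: $4183$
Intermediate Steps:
$\left(92 + \left(-6 + \frac{-5 - -2}{3 + v{\left(5,6 \right)}} \left(-5\right)\right)\right) 47 = \left(92 - \left(6 - \frac{-5 - -2}{3 + 2} \left(-5\right)\right)\right) 47 = \left(92 - \left(6 - \frac{-5 + 2}{5} \left(-5\right)\right)\right) 47 = \left(92 - \left(6 - \left(-3\right) \frac{1}{5} \left(-5\right)\right)\right) 47 = \left(92 - 3\right) 47 = 89 \cdot 47 = 4183$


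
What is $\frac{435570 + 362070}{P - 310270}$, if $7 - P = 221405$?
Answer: $- \frac{8670}{5779} \approx -1.5003$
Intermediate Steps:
$P = -221398$ ($P = 7 - 221405 = -221398$)
$\frac{435570 + 362070}{P - 310270} = \frac{435570 + 362070}{-221398 - 310270} = \frac{797640}{-531668} = 797640 \left(- \frac{1}{531668}\right) = - \frac{8670}{5779}$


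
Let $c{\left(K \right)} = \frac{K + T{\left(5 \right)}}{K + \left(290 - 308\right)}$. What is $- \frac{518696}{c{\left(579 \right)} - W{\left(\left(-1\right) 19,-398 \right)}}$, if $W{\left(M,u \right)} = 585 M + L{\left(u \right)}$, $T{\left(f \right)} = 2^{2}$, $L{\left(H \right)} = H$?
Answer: $- \frac{3306687}{73402} \approx -45.049$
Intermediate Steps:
$T{\left(f \right)} = 4$
$c{\left(K \right)} = \frac{4 + K}{-18 + K}$ ($c{\left(K \right)} = \frac{K + 4}{K + \left(290 - 308\right)} = \frac{4 + K}{K + \left(290 - 308\right)} = \frac{4 + K}{K - 18} = \frac{4 + K}{-18 + K}$)
$W{\left(M,u \right)} = u + 585 M$ ($W{\left(M,u \right)} = 585 M + u = u + 585 M$)
$- \frac{518696}{c{\left(579 \right)} - W{\left(\left(-1\right) 19,-398 \right)}} = - \frac{518696}{\frac{4 + 579}{-18 + 579} - \left(-398 + 585 \left(\left(-1\right) 19\right)\right)} = - \frac{518696}{\frac{1}{561} \cdot 583 - \left(-398 + 585 \left(-19\right)\right)} = - \frac{518696}{\frac{1}{561} \cdot 583 - \left(-398 - 11115\right)} = - \frac{518696}{\frac{53}{51} - -11513} = - \frac{518696}{\frac{53}{51} + 11513} = - \frac{518696}{\frac{587216}{51}} = \left(-518696\right) \frac{51}{587216} = - \frac{3306687}{73402}$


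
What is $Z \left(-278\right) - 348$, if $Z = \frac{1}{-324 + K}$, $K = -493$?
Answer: $- \frac{284038}{817} \approx -347.66$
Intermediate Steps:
$Z = - \frac{1}{817}$ ($Z = \frac{1}{-324 - 493} = \frac{1}{-817} = - \frac{1}{817} \approx -0.001224$)
$Z \left(-278\right) - 348 = \left(- \frac{1}{817}\right) \left(-278\right) - 348 = \frac{278}{817} - 348 = - \frac{284038}{817}$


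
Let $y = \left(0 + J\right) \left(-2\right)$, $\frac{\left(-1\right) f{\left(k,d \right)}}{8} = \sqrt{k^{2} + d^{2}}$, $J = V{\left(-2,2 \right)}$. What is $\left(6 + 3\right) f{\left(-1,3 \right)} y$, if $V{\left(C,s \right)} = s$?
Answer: $288 \sqrt{10} \approx 910.74$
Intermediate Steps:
$J = 2$
$f{\left(k,d \right)} = - 8 \sqrt{d^{2} + k^{2}}$ ($f{\left(k,d \right)} = - 8 \sqrt{k^{2} + d^{2}} = - 8 \sqrt{d^{2} + k^{2}}$)
$y = -4$ ($y = \left(0 + 2\right) \left(-2\right) = 2 \left(-2\right) = -4$)
$\left(6 + 3\right) f{\left(-1,3 \right)} y = \left(6 + 3\right) \left(- 8 \sqrt{3^{2} + \left(-1\right)^{2}}\right) \left(-4\right) = 9 \left(- 8 \sqrt{9 + 1}\right) \left(-4\right) = 9 \left(- 8 \sqrt{10}\right) \left(-4\right) = - 72 \sqrt{10} \left(-4\right) = 288 \sqrt{10}$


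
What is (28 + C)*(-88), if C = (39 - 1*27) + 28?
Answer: -5984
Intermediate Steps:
C = 40 (C = (39 - 27) + 28 = 12 + 28 = 40)
(28 + C)*(-88) = (28 + 40)*(-88) = 68*(-88) = -5984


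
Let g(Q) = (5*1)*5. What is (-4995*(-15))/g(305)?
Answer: 2997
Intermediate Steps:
g(Q) = 25 (g(Q) = 5*5 = 25)
(-4995*(-15))/g(305) = -4995*(-15)/25 = 74925*(1/25) = 2997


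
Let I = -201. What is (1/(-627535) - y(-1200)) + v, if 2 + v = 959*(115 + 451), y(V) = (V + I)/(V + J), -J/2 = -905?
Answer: 8311187023405/15311854 ≈ 5.4279e+5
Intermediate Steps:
J = 1810 (J = -2*(-905) = 1810)
y(V) = (-201 + V)/(1810 + V) (y(V) = (V - 201)/(V + 1810) = (-201 + V)/(1810 + V))
v = 542792 (v = -2 + 959*(115 + 451) = -2 + 959*566 = -2 + 542794 = 542792)
(1/(-627535) - y(-1200)) + v = (1/(-627535) - (-201 - 1200)/(1810 - 1200)) + 542792 = (-1/627535 - (-1401)/610) + 542792 = (-1/627535 - 1*(-1401/610)) + 542792 = (-1/627535 + 1401/610) + 542792 = 35167037/15311854 + 542792 = 8311187023405/15311854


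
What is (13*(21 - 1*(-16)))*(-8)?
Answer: -3848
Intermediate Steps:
(13*(21 - 1*(-16)))*(-8) = (13*(21 + 16))*(-8) = (13*37)*(-8) = 481*(-8) = -3848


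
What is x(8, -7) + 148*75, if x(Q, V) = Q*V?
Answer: 11044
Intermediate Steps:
x(8, -7) + 148*75 = 8*(-7) + 148*75 = -56 + 11100 = 11044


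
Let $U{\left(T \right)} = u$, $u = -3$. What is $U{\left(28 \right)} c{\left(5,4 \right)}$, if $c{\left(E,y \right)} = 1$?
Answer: $-3$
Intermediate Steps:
$U{\left(T \right)} = -3$
$U{\left(28 \right)} c{\left(5,4 \right)} = \left(-3\right) 1 = -3$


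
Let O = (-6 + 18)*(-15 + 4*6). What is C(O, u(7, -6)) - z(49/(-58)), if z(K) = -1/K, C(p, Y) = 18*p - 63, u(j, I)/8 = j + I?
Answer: 92111/49 ≈ 1879.8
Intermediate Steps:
u(j, I) = 8*I + 8*j (u(j, I) = 8*(j + I) = 8*(I + j) = 8*I + 8*j)
O = 108 (O = 12*(-15 + 24) = 12*9 = 108)
C(p, Y) = -63 + 18*p
C(O, u(7, -6)) - z(49/(-58)) = (-63 + 18*108) - (-1)/(49/(-58)) = (-63 + 1944) - (-1)/(49*(-1/58)) = 1881 - (-1)/(-49/58) = 1881 - (-1)*(-58)/49 = 1881 - 1*58/49 = 1881 - 58/49 = 92111/49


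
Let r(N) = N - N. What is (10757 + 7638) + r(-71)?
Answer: 18395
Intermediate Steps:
r(N) = 0
(10757 + 7638) + r(-71) = (10757 + 7638) + 0 = 18395 + 0 = 18395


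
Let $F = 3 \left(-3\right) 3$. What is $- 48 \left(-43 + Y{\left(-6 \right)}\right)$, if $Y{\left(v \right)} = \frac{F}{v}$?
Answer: $1848$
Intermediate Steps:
$F = -27$ ($F = \left(-9\right) 3 = -27$)
$Y{\left(v \right)} = - \frac{27}{v}$
$- 48 \left(-43 + Y{\left(-6 \right)}\right) = - 48 \left(-43 - \frac{27}{-6}\right) = - 48 \left(-43 - - \frac{9}{2}\right) = - 48 \left(-43 + \frac{9}{2}\right) = \left(-48\right) \left(- \frac{77}{2}\right) = 1848$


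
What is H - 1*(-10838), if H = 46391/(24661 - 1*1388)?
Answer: 252279165/23273 ≈ 10840.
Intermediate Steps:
H = 46391/23273 (H = 46391/(24661 - 1388) = 46391/23273 ≈ 1.9933)
H - 1*(-10838) = 46391/23273 - 1*(-10838) = 46391/23273 + 10838 = 252279165/23273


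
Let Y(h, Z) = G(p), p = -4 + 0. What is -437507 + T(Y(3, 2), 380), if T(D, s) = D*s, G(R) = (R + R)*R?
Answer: -425347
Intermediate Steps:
p = -4
G(R) = 2*R² (G(R) = (2*R)*R = 2*R²)
Y(h, Z) = 32 (Y(h, Z) = 2*(-4)² = 2*16 = 32)
-437507 + T(Y(3, 2), 380) = -437507 + 32*380 = -437507 + 12160 = -425347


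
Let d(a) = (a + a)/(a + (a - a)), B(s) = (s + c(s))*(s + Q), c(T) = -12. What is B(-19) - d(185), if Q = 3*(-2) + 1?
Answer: 742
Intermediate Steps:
Q = -5 (Q = -6 + 1 = -5)
B(s) = (-12 + s)*(-5 + s) (B(s) = (s - 12)*(s - 5) = (-12 + s)*(-5 + s))
d(a) = 2 (d(a) = (2*a)/(a + 0) = (2*a)/a = 2)
B(-19) - d(185) = (60 + (-19)² - 17*(-19)) - 1*2 = (60 + 361 + 323) - 2 = 744 - 2 = 742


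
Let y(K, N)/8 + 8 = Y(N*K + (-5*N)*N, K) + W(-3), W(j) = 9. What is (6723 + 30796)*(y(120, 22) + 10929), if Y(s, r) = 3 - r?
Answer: 375227519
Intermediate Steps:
y(K, N) = 32 - 8*K (y(K, N) = -64 + 8*((3 - K) + 9) = -64 + 8*(12 - K) = -64 + (96 - 8*K) = 32 - 8*K)
(6723 + 30796)*(y(120, 22) + 10929) = (6723 + 30796)*((32 - 8*120) + 10929) = 37519*((32 - 960) + 10929) = 37519*(-928 + 10929) = 37519*10001 = 375227519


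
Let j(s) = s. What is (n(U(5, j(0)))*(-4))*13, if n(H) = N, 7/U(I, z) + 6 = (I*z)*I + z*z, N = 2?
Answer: -104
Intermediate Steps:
U(I, z) = 7/(-6 + z**2 + z*I**2) (U(I, z) = 7/(-6 + ((I*z)*I + z*z)) = 7/(-6 + (z*I**2 + z**2)) = 7/(-6 + (z**2 + z*I**2)) = 7/(-6 + z**2 + z*I**2))
n(H) = 2
(n(U(5, j(0)))*(-4))*13 = (2*(-4))*13 = -8*13 = -104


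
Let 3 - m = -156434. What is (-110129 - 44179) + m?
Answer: 2129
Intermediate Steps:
m = 156437 (m = 3 - 1*(-156434) = 3 + 156434 = 156437)
(-110129 - 44179) + m = (-110129 - 44179) + 156437 = -154308 + 156437 = 2129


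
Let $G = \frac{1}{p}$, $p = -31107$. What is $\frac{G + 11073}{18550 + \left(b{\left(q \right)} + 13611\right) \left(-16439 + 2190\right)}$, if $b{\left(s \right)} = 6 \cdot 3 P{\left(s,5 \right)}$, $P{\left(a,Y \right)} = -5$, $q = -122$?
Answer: $- \frac{344447810}{5992520262153} \approx -5.748 \cdot 10^{-5}$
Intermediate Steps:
$b{\left(s \right)} = -90$ ($b{\left(s \right)} = 6 \cdot 3 \left(-5\right) = 18 \left(-5\right) = -90$)
$G = - \frac{1}{31107}$ ($G = \frac{1}{-31107} = - \frac{1}{31107} \approx -3.2147 \cdot 10^{-5}$)
$\frac{G + 11073}{18550 + \left(b{\left(q \right)} + 13611\right) \left(-16439 + 2190\right)} = \frac{- \frac{1}{31107} + 11073}{18550 + \left(-90 + 13611\right) \left(-16439 + 2190\right)} = \frac{344447810}{31107 \left(18550 + 13521 \left(-14249\right)\right)} = \frac{344447810}{31107 \left(18550 - 192660729\right)} = \frac{344447810}{31107 \left(-192642179\right)} = \frac{344447810}{31107} \left(- \frac{1}{192642179}\right) = - \frac{344447810}{5992520262153}$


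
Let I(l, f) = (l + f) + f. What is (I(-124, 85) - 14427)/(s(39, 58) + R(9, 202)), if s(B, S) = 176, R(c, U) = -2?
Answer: -14381/174 ≈ -82.649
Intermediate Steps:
I(l, f) = l + 2*f (I(l, f) = (f + l) + f = l + 2*f)
(I(-124, 85) - 14427)/(s(39, 58) + R(9, 202)) = ((-124 + 2*85) - 14427)/(176 - 2) = ((-124 + 170) - 14427)/174 = (46 - 14427)*(1/174) = -14381*1/174 = -14381/174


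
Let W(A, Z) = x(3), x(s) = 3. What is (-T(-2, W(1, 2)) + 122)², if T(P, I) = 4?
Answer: 13924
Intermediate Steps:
W(A, Z) = 3
(-T(-2, W(1, 2)) + 122)² = (-1*4 + 122)² = (-4 + 122)² = 118² = 13924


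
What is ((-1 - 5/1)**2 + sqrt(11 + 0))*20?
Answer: 720 + 20*sqrt(11) ≈ 786.33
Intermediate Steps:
((-1 - 5/1)**2 + sqrt(11 + 0))*20 = ((-1 - 5*1)**2 + sqrt(11))*20 = ((-1 - 5)**2 + sqrt(11))*20 = ((-6)**2 + sqrt(11))*20 = (36 + sqrt(11))*20 = 720 + 20*sqrt(11)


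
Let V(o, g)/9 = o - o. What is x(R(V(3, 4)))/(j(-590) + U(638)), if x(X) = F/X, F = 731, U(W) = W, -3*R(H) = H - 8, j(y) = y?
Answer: 731/128 ≈ 5.7109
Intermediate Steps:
V(o, g) = 0 (V(o, g) = 9*(o - o) = 9*0 = 0)
R(H) = 8/3 - H/3 (R(H) = -(H - 8)/3 = -(-8 + H)/3 = 8/3 - H/3)
x(X) = 731/X
x(R(V(3, 4)))/(j(-590) + U(638)) = (731/(8/3 - 1/3*0))/(-590 + 638) = (731/(8/3 + 0))/48 = (731/(8/3))*(1/48) = (731*(3/8))*(1/48) = (2193/8)*(1/48) = 731/128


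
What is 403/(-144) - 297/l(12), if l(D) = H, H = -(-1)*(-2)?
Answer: 20981/144 ≈ 145.70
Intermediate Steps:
H = -2 (H = -1*2 = -2)
l(D) = -2
403/(-144) - 297/l(12) = 403/(-144) - 297/(-2) = 403*(-1/144) - 297*(-½) = -403/144 + 297/2 = 20981/144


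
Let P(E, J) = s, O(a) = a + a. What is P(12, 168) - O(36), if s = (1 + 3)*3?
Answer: -60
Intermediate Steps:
O(a) = 2*a
s = 12 (s = 4*3 = 12)
P(E, J) = 12
P(12, 168) - O(36) = 12 - 2*36 = 12 - 1*72 = 12 - 72 = -60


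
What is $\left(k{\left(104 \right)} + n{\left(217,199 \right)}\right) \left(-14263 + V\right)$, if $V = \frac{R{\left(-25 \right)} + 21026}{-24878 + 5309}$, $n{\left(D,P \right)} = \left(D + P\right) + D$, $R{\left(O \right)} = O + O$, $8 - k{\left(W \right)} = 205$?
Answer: $- \frac{40567419876}{6523} \approx -6.2191 \cdot 10^{6}$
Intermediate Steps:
$k{\left(W \right)} = -197$ ($k{\left(W \right)} = 8 - 205 = -197$)
$R{\left(O \right)} = 2 O$
$n{\left(D,P \right)} = P + 2 D$
$V = - \frac{6992}{6523}$ ($V = \frac{2 \left(-25\right) + 21026}{-24878 + 5309} = \frac{-50 + 21026}{-19569} = 20976 \left(- \frac{1}{19569}\right) = - \frac{6992}{6523} \approx -1.0719$)
$\left(k{\left(104 \right)} + n{\left(217,199 \right)}\right) \left(-14263 + V\right) = \left(-197 + \left(199 + 2 \cdot 217\right)\right) \left(-14263 - \frac{6992}{6523}\right) = \left(-197 + \left(199 + 434\right)\right) \left(- \frac{93044541}{6523}\right) = \left(-197 + 633\right) \left(- \frac{93044541}{6523}\right) = 436 \left(- \frac{93044541}{6523}\right) = - \frac{40567419876}{6523}$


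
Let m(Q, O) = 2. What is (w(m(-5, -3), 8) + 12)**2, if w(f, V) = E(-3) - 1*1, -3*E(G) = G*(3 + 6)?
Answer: 400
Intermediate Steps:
E(G) = -3*G (E(G) = -G*(3 + 6)/3 = -G*9/3 = -3*G)
w(f, V) = 8 (w(f, V) = -3*(-3) - 1*1 = 9 - 1 = 8)
(w(m(-5, -3), 8) + 12)**2 = (8 + 12)**2 = 20**2 = 400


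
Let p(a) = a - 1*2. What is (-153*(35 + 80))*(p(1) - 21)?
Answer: 387090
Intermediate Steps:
p(a) = -2 + a (p(a) = a - 2 = -2 + a)
(-153*(35 + 80))*(p(1) - 21) = (-153*(35 + 80))*((-2 + 1) - 21) = (-153*115)*(-1 - 21) = -17595*(-22) = 387090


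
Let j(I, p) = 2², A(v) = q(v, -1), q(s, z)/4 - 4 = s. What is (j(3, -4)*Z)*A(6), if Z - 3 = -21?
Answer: -2880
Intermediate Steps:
q(s, z) = 16 + 4*s
A(v) = 16 + 4*v
Z = -18 (Z = 3 - 21 = -18)
j(I, p) = 4
(j(3, -4)*Z)*A(6) = (4*(-18))*(16 + 4*6) = -72*(16 + 24) = -72*40 = -2880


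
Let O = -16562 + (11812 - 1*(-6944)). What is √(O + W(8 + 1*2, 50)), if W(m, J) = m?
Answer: 2*√551 ≈ 46.947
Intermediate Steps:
O = 2194 (O = -16562 + (11812 + 6944) = -16562 + 18756 = 2194)
√(O + W(8 + 1*2, 50)) = √(2194 + (8 + 1*2)) = √(2194 + (8 + 2)) = √(2194 + 10) = √2204 = 2*√551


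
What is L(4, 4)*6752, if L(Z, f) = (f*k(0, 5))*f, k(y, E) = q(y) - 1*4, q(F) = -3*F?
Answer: -432128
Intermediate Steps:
k(y, E) = -4 - 3*y (k(y, E) = -3*y - 1*4 = -3*y - 4 = -4 - 3*y)
L(Z, f) = -4*f**2 (L(Z, f) = (f*(-4 - 3*0))*f = (f*(-4 + 0))*f = (f*(-4))*f = (-4*f)*f = -4*f**2)
L(4, 4)*6752 = -4*4**2*6752 = -4*16*6752 = -64*6752 = -432128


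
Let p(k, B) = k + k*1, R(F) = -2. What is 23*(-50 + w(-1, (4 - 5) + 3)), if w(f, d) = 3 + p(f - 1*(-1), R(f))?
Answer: -1081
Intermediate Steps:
p(k, B) = 2*k (p(k, B) = k + k = 2*k)
w(f, d) = 5 + 2*f (w(f, d) = 3 + 2*(f - 1*(-1)) = 3 + 2*(f + 1) = 3 + 2*(1 + f) = 3 + (2 + 2*f) = 5 + 2*f)
23*(-50 + w(-1, (4 - 5) + 3)) = 23*(-50 + (5 + 2*(-1))) = 23*(-50 + (5 - 2)) = 23*(-50 + 3) = 23*(-47) = -1081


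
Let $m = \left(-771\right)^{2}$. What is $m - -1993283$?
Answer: $2587724$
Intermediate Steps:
$m = 594441$
$m - -1993283 = 594441 - -1993283 = 594441 + 1993283 = 2587724$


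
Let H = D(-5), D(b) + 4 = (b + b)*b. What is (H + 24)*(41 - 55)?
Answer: -980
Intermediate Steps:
D(b) = -4 + 2*b² (D(b) = -4 + (b + b)*b = -4 + (2*b)*b = -4 + 2*b²)
H = 46 (H = -4 + 2*(-5)² = -4 + 2*25 = -4 + 50 = 46)
(H + 24)*(41 - 55) = (46 + 24)*(41 - 55) = 70*(-14) = -980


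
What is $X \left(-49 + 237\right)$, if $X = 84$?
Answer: $15792$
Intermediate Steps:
$X \left(-49 + 237\right) = 84 \left(-49 + 237\right) = 84 \cdot 188 = 15792$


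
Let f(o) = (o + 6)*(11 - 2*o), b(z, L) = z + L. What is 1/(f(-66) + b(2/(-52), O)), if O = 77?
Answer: -26/221079 ≈ -0.00011760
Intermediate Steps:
b(z, L) = L + z
f(o) = (6 + o)*(11 - 2*o)
1/(f(-66) + b(2/(-52), O)) = 1/((66 - 1*(-66) - 2*(-66)²) + (77 + 2/(-52))) = 1/((66 + 66 - 2*4356) + (77 + 2*(-1/52))) = 1/((66 + 66 - 8712) + (77 - 1/26)) = 1/(-8580 + 2001/26) = 1/(-221079/26) = -26/221079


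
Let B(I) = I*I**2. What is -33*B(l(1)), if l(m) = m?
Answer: -33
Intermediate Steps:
B(I) = I**3
-33*B(l(1)) = -33*1**3 = -33*1 = -33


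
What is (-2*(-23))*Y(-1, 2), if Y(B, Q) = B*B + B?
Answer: 0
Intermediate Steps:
Y(B, Q) = B + B² (Y(B, Q) = B² + B = B + B²)
(-2*(-23))*Y(-1, 2) = (-2*(-23))*(-(1 - 1)) = 46*(-1*0) = 46*0 = 0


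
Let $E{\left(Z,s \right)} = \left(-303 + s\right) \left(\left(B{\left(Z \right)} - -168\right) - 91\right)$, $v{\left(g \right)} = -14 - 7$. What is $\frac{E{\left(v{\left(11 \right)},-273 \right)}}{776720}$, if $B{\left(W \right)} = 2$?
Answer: $- \frac{2844}{48545} \approx -0.058585$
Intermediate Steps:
$v{\left(g \right)} = -21$
$E{\left(Z,s \right)} = -23937 + 79 s$ ($E{\left(Z,s \right)} = \left(-303 + s\right) \left(\left(2 - -168\right) - 91\right) = \left(-303 + s\right) \left(\left(2 + 168\right) - 91\right) = \left(-303 + s\right) \left(170 - 91\right) = \left(-303 + s\right) 79 = -23937 + 79 s$)
$\frac{E{\left(v{\left(11 \right)},-273 \right)}}{776720} = \frac{-23937 + 79 \left(-273\right)}{776720} = \left(-23937 - 21567\right) \frac{1}{776720} = \left(-45504\right) \frac{1}{776720} = - \frac{2844}{48545}$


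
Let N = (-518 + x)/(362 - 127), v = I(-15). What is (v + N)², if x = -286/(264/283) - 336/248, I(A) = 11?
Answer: 428201405641/7642256400 ≈ 56.031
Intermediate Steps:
x = -114553/372 (x = -286/(264*(1/283)) - 336*1/248 = -286/264/283 - 42/31 = -286*283/264 - 42/31 = -3679/12 - 42/31 = -114553/372 ≈ -307.94)
v = 11
N = -307249/87420 (N = (-518 - 114553/372)/(362 - 127) = -307249/372/235 = -307249/372*1/235 = -307249/87420 ≈ -3.5146)
(v + N)² = (11 - 307249/87420)² = (654371/87420)² = 428201405641/7642256400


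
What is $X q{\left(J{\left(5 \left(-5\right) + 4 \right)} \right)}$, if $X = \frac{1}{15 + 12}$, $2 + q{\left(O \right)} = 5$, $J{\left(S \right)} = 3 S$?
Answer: $\frac{1}{9} \approx 0.11111$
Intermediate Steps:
$q{\left(O \right)} = 3$ ($q{\left(O \right)} = -2 + 5 = 3$)
$X = \frac{1}{27} \approx 0.037037$
$X q{\left(J{\left(5 \left(-5\right) + 4 \right)} \right)} = \frac{1}{27} \cdot 3 = \frac{1}{9}$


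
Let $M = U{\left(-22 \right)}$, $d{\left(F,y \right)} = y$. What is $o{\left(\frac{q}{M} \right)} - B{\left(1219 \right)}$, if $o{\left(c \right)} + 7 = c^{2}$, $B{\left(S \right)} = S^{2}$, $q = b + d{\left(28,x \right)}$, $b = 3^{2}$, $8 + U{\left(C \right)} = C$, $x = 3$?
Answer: $- \frac{37149196}{25} \approx -1.486 \cdot 10^{6}$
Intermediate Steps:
$U{\left(C \right)} = -8 + C$
$M = -30$ ($M = -8 - 22 = -30$)
$b = 9$
$q = 12$ ($q = 9 + 3 = 12$)
$o{\left(c \right)} = -7 + c^{2}$
$o{\left(\frac{q}{M} \right)} - B{\left(1219 \right)} = \left(-7 + \left(\frac{12}{-30}\right)^{2}\right) - 1219^{2} = \left(-7 + \left(12 \left(- \frac{1}{30}\right)\right)^{2}\right) - 1485961 = \left(-7 + \left(- \frac{2}{5}\right)^{2}\right) - 1485961 = \left(-7 + \frac{4}{25}\right) - 1485961 = - \frac{171}{25} - 1485961 = - \frac{37149196}{25}$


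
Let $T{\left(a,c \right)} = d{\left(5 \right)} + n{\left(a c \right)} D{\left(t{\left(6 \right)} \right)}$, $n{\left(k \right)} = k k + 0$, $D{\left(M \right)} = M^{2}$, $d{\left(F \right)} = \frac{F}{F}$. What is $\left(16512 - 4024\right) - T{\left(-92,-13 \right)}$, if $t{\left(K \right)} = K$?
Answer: $-51482489$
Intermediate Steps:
$d{\left(F \right)} = 1$
$n{\left(k \right)} = k^{2}$ ($n{\left(k \right)} = k^{2} + 0 = k^{2}$)
$T{\left(a,c \right)} = 1 + 36 a^{2} c^{2}$ ($T{\left(a,c \right)} = 1 + \left(a c\right)^{2} \cdot 6^{2} = 1 + a^{2} c^{2} \cdot 36 = 1 + 36 a^{2} c^{2}$)
$\left(16512 - 4024\right) - T{\left(-92,-13 \right)} = \left(16512 - 4024\right) - \left(1 + 36 \left(-92\right)^{2} \left(-13\right)^{2}\right) = \left(16512 - 4024\right) - \left(1 + 36 \cdot 8464 \cdot 169\right) = 12488 - \left(1 + 51494976\right) = 12488 - 51494977 = -51482489$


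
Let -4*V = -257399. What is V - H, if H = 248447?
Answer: -736389/4 ≈ -1.8410e+5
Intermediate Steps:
V = 257399/4 (V = -1/4*(-257399) = 257399/4 ≈ 64350.)
V - H = 257399/4 - 1*248447 = 257399/4 - 248447 = -736389/4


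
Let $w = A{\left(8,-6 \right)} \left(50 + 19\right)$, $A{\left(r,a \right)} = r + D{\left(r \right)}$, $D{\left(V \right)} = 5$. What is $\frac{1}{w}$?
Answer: $\frac{1}{897} \approx 0.0011148$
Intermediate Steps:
$A{\left(r,a \right)} = 5 + r$ ($A{\left(r,a \right)} = r + 5 = 5 + r$)
$w = 897$ ($w = \left(5 + 8\right) \left(50 + 19\right) = 13 \cdot 69 = 897$)
$\frac{1}{w} = \frac{1}{897}$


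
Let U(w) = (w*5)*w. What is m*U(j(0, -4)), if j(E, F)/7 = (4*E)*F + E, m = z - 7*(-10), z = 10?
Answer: 0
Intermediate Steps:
m = 80 (m = 10 - 7*(-10) = 10 + 70 = 80)
j(E, F) = 7*E + 28*E*F (j(E, F) = 7*((4*E)*F + E) = 7*(4*E*F + E) = 7*(E + 4*E*F) = 7*E + 28*E*F)
U(w) = 5*w**2 (U(w) = (5*w)*w = 5*w**2)
m*U(j(0, -4)) = 80*(5*(7*0*(1 + 4*(-4)))**2) = 80*(5*(7*0*(1 - 16))**2) = 80*(5*(7*0*(-15))**2) = 80*(5*0**2) = 80*(5*0) = 80*0 = 0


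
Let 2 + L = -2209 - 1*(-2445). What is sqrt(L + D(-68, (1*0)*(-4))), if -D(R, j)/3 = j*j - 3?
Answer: 9*sqrt(3) ≈ 15.588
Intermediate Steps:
L = 234 (L = -2 + (-2209 - 1*(-2445)) = -2 + (-2209 + 2445) = -2 + 236 = 234)
D(R, j) = 9 - 3*j**2 (D(R, j) = -3*(j*j - 3) = -3*(j**2 - 3) = -3*(-3 + j**2) = 9 - 3*j**2)
sqrt(L + D(-68, (1*0)*(-4))) = sqrt(234 + (9 - 3*((1*0)*(-4))**2)) = sqrt(234 + (9 - 3*(0*(-4))**2)) = sqrt(234 + (9 - 3*0**2)) = sqrt(234 + (9 - 3*0)) = sqrt(234 + (9 + 0)) = sqrt(234 + 9) = sqrt(243) = 9*sqrt(3)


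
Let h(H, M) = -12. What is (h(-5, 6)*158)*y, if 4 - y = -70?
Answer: -140304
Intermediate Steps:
y = 74 (y = 4 - 1*(-70) = 4 + 70 = 74)
(h(-5, 6)*158)*y = -12*158*74 = -1896*74 = -140304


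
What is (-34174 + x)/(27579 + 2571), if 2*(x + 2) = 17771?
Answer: -50581/60300 ≈ -0.83882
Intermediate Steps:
x = 17767/2 (x = -2 + (½)*17771 = -2 + 17771/2 = 17767/2 ≈ 8883.5)
(-34174 + x)/(27579 + 2571) = (-34174 + 17767/2)/(27579 + 2571) = -50581/2/30150 = -50581/2*1/30150 = -50581/60300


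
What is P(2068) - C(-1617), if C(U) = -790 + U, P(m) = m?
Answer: 4475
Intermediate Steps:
P(2068) - C(-1617) = 2068 - (-790 - 1617) = 2068 - 1*(-2407) = 2068 + 2407 = 4475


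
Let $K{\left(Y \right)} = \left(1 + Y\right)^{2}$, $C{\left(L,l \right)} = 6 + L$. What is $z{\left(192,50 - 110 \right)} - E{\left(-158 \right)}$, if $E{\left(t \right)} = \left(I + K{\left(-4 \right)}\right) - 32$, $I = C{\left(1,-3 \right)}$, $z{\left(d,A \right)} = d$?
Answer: $208$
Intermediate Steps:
$I = 7$ ($I = 6 + 1 = 7$)
$E{\left(t \right)} = -16$ ($E{\left(t \right)} = \left(7 + \left(1 - 4\right)^{2}\right) - 32 = \left(7 + \left(-3\right)^{2}\right) - 32 = \left(7 + 9\right) - 32 = 16 - 32 = -16$)
$z{\left(192,50 - 110 \right)} - E{\left(-158 \right)} = 192 - -16 = 192 + 16 = 208$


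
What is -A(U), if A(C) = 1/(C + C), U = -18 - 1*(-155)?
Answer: -1/274 ≈ -0.0036496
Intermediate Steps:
U = 137 (U = -18 + 155 = 137)
A(C) = 1/(2*C)
-A(U) = -1/(2*137) = -1*1/274 = -1/274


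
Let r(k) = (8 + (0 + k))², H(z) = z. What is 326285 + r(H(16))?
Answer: 326861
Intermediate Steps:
r(k) = (8 + k)²
326285 + r(H(16)) = 326285 + (8 + 16)² = 326285 + 24² = 326285 + 576 = 326861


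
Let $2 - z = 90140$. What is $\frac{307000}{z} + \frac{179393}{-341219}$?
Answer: $- \frac{60462179617}{15378399111} \approx -3.9316$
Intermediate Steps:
$z = -90138$ ($z = 2 - 90140 = -90138$)
$\frac{307000}{z} + \frac{179393}{-341219} = \frac{307000}{-90138} + \frac{179393}{-341219} = 307000 \left(- \frac{1}{90138}\right) + 179393 \left(- \frac{1}{341219}\right) = - \frac{153500}{45069} - \frac{179393}{341219} = - \frac{60462179617}{15378399111}$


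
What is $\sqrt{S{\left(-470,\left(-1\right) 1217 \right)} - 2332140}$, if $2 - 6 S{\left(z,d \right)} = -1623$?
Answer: $\frac{7 i \sqrt{1713210}}{6} \approx 1527.0 i$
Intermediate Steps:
$S{\left(z,d \right)} = \frac{1625}{6}$ ($S{\left(z,d \right)} = \frac{1}{3} - - \frac{541}{2} = \frac{1}{3} + \frac{541}{2} = \frac{1625}{6}$)
$\sqrt{S{\left(-470,\left(-1\right) 1217 \right)} - 2332140} = \sqrt{\frac{1625}{6} - 2332140} = \sqrt{- \frac{13991215}{6}} = \frac{7 i \sqrt{1713210}}{6}$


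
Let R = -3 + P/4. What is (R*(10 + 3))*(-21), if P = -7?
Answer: 5187/4 ≈ 1296.8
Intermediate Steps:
R = -19/4 (R = -3 - 7/4 = -19/4 ≈ -4.7500)
(R*(10 + 3))*(-21) = -19*(10 + 3)/4*(-21) = -19/4*13*(-21) = -247/4*(-21) = 5187/4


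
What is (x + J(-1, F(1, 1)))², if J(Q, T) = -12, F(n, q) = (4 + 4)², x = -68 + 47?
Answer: 1089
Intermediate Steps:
x = -21
F(n, q) = 64 (F(n, q) = 8² = 64)
(x + J(-1, F(1, 1)))² = (-21 - 12)² = (-33)² = 1089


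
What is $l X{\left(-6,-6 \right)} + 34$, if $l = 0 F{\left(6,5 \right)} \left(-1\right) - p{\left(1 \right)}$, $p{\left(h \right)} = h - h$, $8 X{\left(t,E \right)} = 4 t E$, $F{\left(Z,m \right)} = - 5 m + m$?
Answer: $34$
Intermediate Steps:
$F{\left(Z,m \right)} = - 4 m$
$X{\left(t,E \right)} = \frac{E t}{2}$ ($X{\left(t,E \right)} = \frac{4 t E}{8} = \frac{4 E t}{8} = \frac{E t}{2}$)
$p{\left(h \right)} = 0$
$l = 0$ ($l = 0 \left(\left(-4\right) 5\right) \left(-1\right) - 0 = 0 \left(-20\right) \left(-1\right) + 0 = 0 \left(-1\right) + 0 = 0 + 0 = 0$)
$l X{\left(-6,-6 \right)} + 34 = 0 \cdot \frac{1}{2} \left(-6\right) \left(-6\right) + 34 = 0 \cdot 18 + 34 = 0 + 34 = 34$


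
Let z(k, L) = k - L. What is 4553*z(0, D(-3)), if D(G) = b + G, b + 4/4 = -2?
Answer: 27318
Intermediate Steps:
b = -3 (b = -1 - 2 = -3)
D(G) = -3 + G
4553*z(0, D(-3)) = 4553*(0 - (-3 - 3)) = 4553*(0 - 1*(-6)) = 4553*(0 + 6) = 4553*6 = 27318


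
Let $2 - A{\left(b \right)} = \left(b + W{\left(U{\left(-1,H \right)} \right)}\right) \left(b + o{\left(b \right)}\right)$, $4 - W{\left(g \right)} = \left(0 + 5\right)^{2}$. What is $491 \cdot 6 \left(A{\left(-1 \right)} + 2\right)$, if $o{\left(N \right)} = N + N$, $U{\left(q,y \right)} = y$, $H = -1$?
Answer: $-182652$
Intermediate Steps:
$W{\left(g \right)} = -21$ ($W{\left(g \right)} = 4 - \left(0 + 5\right)^{2} = 4 - 5^{2} = 4 - 25 = -21$)
$o{\left(N \right)} = 2 N$
$A{\left(b \right)} = 2 - 3 b \left(-21 + b\right)$ ($A{\left(b \right)} = 2 - \left(b - 21\right) \left(b + 2 b\right) = 2 - \left(-21 + b\right) 3 b = 2 - 3 b \left(-21 + b\right)$)
$491 \cdot 6 \left(A{\left(-1 \right)} + 2\right) = 491 \cdot 6 \left(\left(2 - 3 \left(-1\right)^{2} + 63 \left(-1\right)\right) + 2\right) = 491 \cdot 6 \left(\left(2 - 3 - 63\right) + 2\right) = 491 \cdot 6 \left(-64 + 2\right) = 491 \cdot 6 \left(-62\right) = 491 \left(-372\right) = -182652$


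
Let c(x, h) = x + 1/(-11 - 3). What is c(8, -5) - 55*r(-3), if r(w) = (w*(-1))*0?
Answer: 111/14 ≈ 7.9286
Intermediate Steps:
c(x, h) = -1/14 + x (c(x, h) = x + 1/(-14) = x - 1/14 = -1/14 + x)
r(w) = 0 (r(w) = -w*0 = 0)
c(8, -5) - 55*r(-3) = (-1/14 + 8) - 55*0 = 111/14 + 0 = 111/14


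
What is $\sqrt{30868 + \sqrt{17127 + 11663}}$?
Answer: $\sqrt{30868 + \sqrt{28790}} \approx 176.18$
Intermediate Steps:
$\sqrt{30868 + \sqrt{17127 + 11663}} = \sqrt{30868 + \sqrt{28790}}$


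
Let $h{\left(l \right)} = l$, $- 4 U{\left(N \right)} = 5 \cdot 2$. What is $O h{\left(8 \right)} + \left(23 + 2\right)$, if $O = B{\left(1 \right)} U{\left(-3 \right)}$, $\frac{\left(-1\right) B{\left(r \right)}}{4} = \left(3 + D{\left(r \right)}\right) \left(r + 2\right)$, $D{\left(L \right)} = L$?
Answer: $985$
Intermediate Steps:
$U{\left(N \right)} = - \frac{5}{2}$ ($U{\left(N \right)} = - \frac{5 \cdot 2}{4} = \left(- \frac{1}{4}\right) 10 = - \frac{5}{2}$)
$B{\left(r \right)} = - 4 \left(2 + r\right) \left(3 + r\right)$ ($B{\left(r \right)} = - 4 \left(3 + r\right) \left(r + 2\right) = - 4 \left(3 + r\right) \left(2 + r\right) = - 4 \left(2 + r\right) \left(3 + r\right)$)
$O = 120$ ($O = \left(-24 - 20 - 4 \cdot 1^{2}\right) \left(- \frac{5}{2}\right) = \left(-24 - 20 - 4\right) \left(- \frac{5}{2}\right) = \left(-48\right) \left(- \frac{5}{2}\right) = 120$)
$O h{\left(8 \right)} + \left(23 + 2\right) = 120 \cdot 8 + \left(23 + 2\right) = 960 + 25 = 985$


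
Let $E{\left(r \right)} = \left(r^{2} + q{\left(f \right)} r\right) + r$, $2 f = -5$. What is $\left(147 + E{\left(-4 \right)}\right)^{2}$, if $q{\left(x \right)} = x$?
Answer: $28561$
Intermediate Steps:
$f = - \frac{5}{2}$ ($f = \frac{1}{2} \left(-5\right) = - \frac{5}{2} \approx -2.5$)
$E{\left(r \right)} = r^{2} - \frac{3 r}{2}$ ($E{\left(r \right)} = \left(r^{2} - \frac{5 r}{2}\right) + r = r^{2} - \frac{3 r}{2}$)
$\left(147 + E{\left(-4 \right)}\right)^{2} = \left(147 + \frac{1}{2} \left(-4\right) \left(-3 + 2 \left(-4\right)\right)\right)^{2} = \left(147 + \frac{1}{2} \left(-4\right) \left(-3 - 8\right)\right)^{2} = \left(147 + \frac{1}{2} \left(-4\right) \left(-11\right)\right)^{2} = \left(147 + 22\right)^{2} = 169^{2} = 28561$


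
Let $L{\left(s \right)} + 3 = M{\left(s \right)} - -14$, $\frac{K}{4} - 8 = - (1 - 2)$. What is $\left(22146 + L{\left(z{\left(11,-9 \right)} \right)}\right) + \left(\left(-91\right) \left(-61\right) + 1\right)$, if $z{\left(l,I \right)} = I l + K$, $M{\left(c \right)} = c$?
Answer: $27646$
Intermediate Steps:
$K = 36$ ($K = 32 + 4 \left(- (1 - 2)\right) = 32 + 4 \left(\left(-1\right) \left(-1\right)\right) = 32 + 4 \cdot 1 = 32 + 4 = 36$)
$z{\left(l,I \right)} = 36 + I l$ ($z{\left(l,I \right)} = I l + 36 = 36 + I l$)
$L{\left(s \right)} = 11 + s$ ($L{\left(s \right)} = -3 + \left(s - -14\right) = -3 + \left(s + 14\right) = -3 + \left(14 + s\right) = 11 + s$)
$\left(22146 + L{\left(z{\left(11,-9 \right)} \right)}\right) + \left(\left(-91\right) \left(-61\right) + 1\right) = \left(22146 + \left(11 + \left(36 - 99\right)\right)\right) + \left(\left(-91\right) \left(-61\right) + 1\right) = \left(22146 + \left(11 + \left(36 - 99\right)\right)\right) + \left(5551 + 1\right) = \left(22146 + \left(11 - 63\right)\right) + 5552 = \left(22146 - 52\right) + 5552 = 22094 + 5552 = 27646$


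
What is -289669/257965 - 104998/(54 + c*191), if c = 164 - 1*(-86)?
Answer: -20466572973/6165879430 ≈ -3.3193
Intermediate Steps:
c = 250 (c = 164 + 86 = 250)
-289669/257965 - 104998/(54 + c*191) = -289669/257965 - 104998/(54 + 250*191) = -289669*1/257965 - 104998/(54 + 47750) = -289669/257965 - 104998/47804 = -289669/257965 - 104998*1/47804 = -289669/257965 - 52499/23902 = -20466572973/6165879430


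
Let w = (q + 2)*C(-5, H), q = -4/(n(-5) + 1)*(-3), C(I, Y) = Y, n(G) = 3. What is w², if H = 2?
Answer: 100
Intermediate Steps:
q = 3 (q = -4/(3 + 1)*(-3) = -4/4*(-3) = -4*¼*(-3) = -1*(-3) = 3)
w = 10 (w = (3 + 2)*2 = 5*2 = 10)
w² = 10² = 100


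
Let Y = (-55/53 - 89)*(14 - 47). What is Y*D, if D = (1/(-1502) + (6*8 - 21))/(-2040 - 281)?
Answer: -290278374/8398433 ≈ -34.563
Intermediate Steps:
Y = 157476/53 (Y = (-55*1/53 - 89)*(-33) = (-55/53 - 89)*(-33) = -4772/53*(-33) = 157476/53 ≈ 2971.2)
D = -40553/3486142 (D = (-1/1502 + (48 - 21))/(-2321) = (-1/1502 + 27)*(-1/2321) = (40553/1502)*(-1/2321) = -40553/3486142 ≈ -0.011633)
Y*D = (157476/53)*(-40553/3486142) = -290278374/8398433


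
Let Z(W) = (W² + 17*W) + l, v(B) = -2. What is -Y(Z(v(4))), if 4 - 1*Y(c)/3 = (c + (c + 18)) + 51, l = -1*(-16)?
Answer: 111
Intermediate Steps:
l = 16
Z(W) = 16 + W² + 17*W (Z(W) = (W² + 17*W) + 16 = 16 + W² + 17*W)
Y(c) = -195 - 6*c (Y(c) = 12 - 3*((c + (c + 18)) + 51) = 12 - 3*((c + (18 + c)) + 51) = 12 - 3*((18 + 2*c) + 51) = 12 - 3*(69 + 2*c) = 12 + (-207 - 6*c) = -195 - 6*c)
-Y(Z(v(4))) = -(-195 - 6*(16 + (-2)² + 17*(-2))) = -(-195 - 6*(16 + 4 - 34)) = -(-195 - 6*(-14)) = -(-195 + 84) = -1*(-111) = 111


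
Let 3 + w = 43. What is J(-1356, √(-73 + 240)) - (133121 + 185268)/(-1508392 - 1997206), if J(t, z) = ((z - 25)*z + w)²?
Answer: 516108478341/3505598 - 10350*√167 ≈ 13473.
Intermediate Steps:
w = 40 (w = -3 + 43 = 40)
J(t, z) = (40 + z*(-25 + z))² (J(t, z) = ((z - 25)*z + 40)² = ((-25 + z)*z + 40)² = (z*(-25 + z) + 40)² = (40 + z*(-25 + z))²)
J(-1356, √(-73 + 240)) - (133121 + 185268)/(-1508392 - 1997206) = (40 + (√(-73 + 240))² - 25*√(-73 + 240))² - (133121 + 185268)/(-1508392 - 1997206) = (40 + (√167)² - 25*√167)² - 318389/(-3505598) = (40 + 167 - 25*√167)² - 318389*(-1)/3505598 = (207 - 25*√167)² - 1*(-318389/3505598) = (207 - 25*√167)² + 318389/3505598 = 318389/3505598 + (207 - 25*√167)²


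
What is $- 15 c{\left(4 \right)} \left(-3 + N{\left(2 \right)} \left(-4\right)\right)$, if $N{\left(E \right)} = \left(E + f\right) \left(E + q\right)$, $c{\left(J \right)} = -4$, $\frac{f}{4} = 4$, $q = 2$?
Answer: $-17460$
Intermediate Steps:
$f = 16$ ($f = 4 \cdot 4 = 16$)
$N{\left(E \right)} = \left(2 + E\right) \left(16 + E\right)$ ($N{\left(E \right)} = \left(E + 16\right) \left(E + 2\right) = \left(16 + E\right) \left(2 + E\right) = \left(2 + E\right) \left(16 + E\right)$)
$- 15 c{\left(4 \right)} \left(-3 + N{\left(2 \right)} \left(-4\right)\right) = \left(-15\right) \left(-4\right) \left(-3 + \left(32 + 2^{2} + 18 \cdot 2\right) \left(-4\right)\right) = 60 \left(-3 + \left(32 + 4 + 36\right) \left(-4\right)\right) = 60 \left(-3 + 72 \left(-4\right)\right) = 60 \left(-3 - 288\right) = 60 \left(-291\right) = -17460$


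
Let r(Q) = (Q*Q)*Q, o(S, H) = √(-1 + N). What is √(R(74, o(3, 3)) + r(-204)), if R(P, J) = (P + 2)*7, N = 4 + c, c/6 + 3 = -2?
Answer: 2*I*√2122283 ≈ 2913.6*I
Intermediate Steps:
c = -30 (c = -18 + 6*(-2) = -18 - 12 = -30)
N = -26 (N = 4 - 30 = -26)
o(S, H) = 3*I*√3 (o(S, H) = √(-1 - 26) = √(-27) = 3*I*√3)
r(Q) = Q³ (r(Q) = Q²*Q = Q³)
R(P, J) = 14 + 7*P (R(P, J) = (2 + P)*7 = 14 + 7*P)
√(R(74, o(3, 3)) + r(-204)) = √((14 + 7*74) + (-204)³) = √((14 + 518) - 8489664) = √(532 - 8489664) = √(-8489132) = 2*I*√2122283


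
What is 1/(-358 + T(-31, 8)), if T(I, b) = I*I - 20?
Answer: 1/583 ≈ 0.0017153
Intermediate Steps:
T(I, b) = -20 + I² (T(I, b) = I² - 20 = -20 + I²)
1/(-358 + T(-31, 8)) = 1/(-358 + (-20 + (-31)²)) = 1/(-358 + (-20 + 961)) = 1/(-358 + 941) = 1/583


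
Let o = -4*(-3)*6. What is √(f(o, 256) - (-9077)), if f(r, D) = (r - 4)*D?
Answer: √26485 ≈ 162.74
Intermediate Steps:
o = 72 (o = 12*6 = 72)
f(r, D) = D*(-4 + r) (f(r, D) = (-4 + r)*D = D*(-4 + r))
√(f(o, 256) - (-9077)) = √(256*(-4 + 72) - (-9077)) = √(256*68 - 1*(-9077)) = √(17408 + 9077) = √26485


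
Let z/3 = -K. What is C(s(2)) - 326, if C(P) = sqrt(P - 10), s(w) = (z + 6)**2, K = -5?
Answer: -326 + sqrt(431) ≈ -305.24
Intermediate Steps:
z = 15 (z = 3*(-1*(-5)) = 3*5 = 15)
s(w) = 441 (s(w) = (15 + 6)**2 = 21**2 = 441)
C(P) = sqrt(-10 + P)
C(s(2)) - 326 = sqrt(-10 + 441) - 326 = sqrt(431) - 326 = -326 + sqrt(431)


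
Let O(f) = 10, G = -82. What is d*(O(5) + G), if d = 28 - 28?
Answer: 0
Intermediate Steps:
d = 0
d*(O(5) + G) = 0*(10 - 82) = 0*(-72) = 0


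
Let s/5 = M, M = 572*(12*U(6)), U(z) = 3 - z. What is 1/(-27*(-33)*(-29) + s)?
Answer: -1/128799 ≈ -7.7640e-6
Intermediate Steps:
M = -20592 (M = 572*(12*(3 - 1*6)) = 572*(12*(3 - 6)) = 572*(12*(-3)) = 572*(-36) = -20592)
s = -102960 (s = 5*(-20592) = -102960)
1/(-27*(-33)*(-29) + s) = 1/(-27*(-33)*(-29) - 102960) = 1/(891*(-29) - 102960) = 1/(-25839 - 102960) = 1/(-128799) = -1/128799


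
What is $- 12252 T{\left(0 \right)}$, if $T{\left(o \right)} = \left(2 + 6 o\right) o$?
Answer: $0$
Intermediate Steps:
$T{\left(o \right)} = o \left(2 + 6 o\right)$
$- 12252 T{\left(0 \right)} = - 12252 \cdot 2 \cdot 0 \left(1 + 3 \cdot 0\right) = - 12252 \cdot 2 \cdot 0 \left(1 + 0\right) = - 12252 \cdot 2 \cdot 0 \cdot 1 = \left(-12252\right) 0 = 0$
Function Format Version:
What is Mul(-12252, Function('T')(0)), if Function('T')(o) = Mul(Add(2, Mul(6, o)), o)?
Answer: 0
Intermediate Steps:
Function('T')(o) = Mul(o, Add(2, Mul(6, o)))
Mul(-12252, Function('T')(0)) = Mul(-12252, Mul(2, 0, Add(1, Mul(3, 0)))) = Mul(-12252, Mul(2, 0, Add(1, 0))) = Mul(-12252, Mul(2, 0, 1)) = Mul(-12252, 0) = 0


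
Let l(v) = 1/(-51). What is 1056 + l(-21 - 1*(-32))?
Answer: 53855/51 ≈ 1056.0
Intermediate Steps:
l(v) = -1/51
1056 + l(-21 - 1*(-32)) = 1056 - 1/51 = 53855/51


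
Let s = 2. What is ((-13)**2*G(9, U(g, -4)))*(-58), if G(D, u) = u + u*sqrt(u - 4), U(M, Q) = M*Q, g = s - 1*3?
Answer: -39208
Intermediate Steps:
g = -1 (g = 2 - 1*3 = 2 - 3 = -1)
G(D, u) = u + u*sqrt(-4 + u)
((-13)**2*G(9, U(g, -4)))*(-58) = ((-13)**2*((-1*(-4))*(1 + sqrt(-4 - 1*(-4)))))*(-58) = (169*(4*(1 + sqrt(-4 + 4))))*(-58) = (169*(4*(1 + sqrt(0))))*(-58) = (169*(4*(1 + 0)))*(-58) = (169*(4*1))*(-58) = (169*4)*(-58) = 676*(-58) = -39208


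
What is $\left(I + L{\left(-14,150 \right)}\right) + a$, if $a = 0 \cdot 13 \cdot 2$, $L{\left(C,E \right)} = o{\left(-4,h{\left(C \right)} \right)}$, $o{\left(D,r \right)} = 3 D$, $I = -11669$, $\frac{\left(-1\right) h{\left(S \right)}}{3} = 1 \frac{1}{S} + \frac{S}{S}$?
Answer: $-11681$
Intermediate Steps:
$h{\left(S \right)} = -3 - \frac{3}{S}$ ($h{\left(S \right)} = - 3 \left(1 \frac{1}{S} + \frac{S}{S}\right) = - 3 \left(\frac{1}{S} + 1\right) = - 3 \left(1 + \frac{1}{S}\right) = -3 - \frac{3}{S}$)
$L{\left(C,E \right)} = -12$ ($L{\left(C,E \right)} = 3 \left(-4\right) = -12$)
$a = 0$ ($a = 0 \cdot 2 = 0$)
$\left(I + L{\left(-14,150 \right)}\right) + a = \left(-11669 - 12\right) + 0 = -11681 + 0 = -11681$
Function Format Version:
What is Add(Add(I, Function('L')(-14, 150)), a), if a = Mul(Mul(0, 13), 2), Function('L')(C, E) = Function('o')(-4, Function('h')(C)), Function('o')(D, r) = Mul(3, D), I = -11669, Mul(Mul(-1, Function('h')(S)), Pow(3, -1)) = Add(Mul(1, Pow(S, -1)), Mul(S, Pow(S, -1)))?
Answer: -11681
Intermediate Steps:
Function('h')(S) = Add(-3, Mul(-3, Pow(S, -1))) (Function('h')(S) = Mul(-3, Add(Mul(1, Pow(S, -1)), Mul(S, Pow(S, -1)))) = Mul(-3, Add(Pow(S, -1), 1)) = Mul(-3, Add(1, Pow(S, -1))) = Add(-3, Mul(-3, Pow(S, -1))))
Function('L')(C, E) = -12 (Function('L')(C, E) = Mul(3, -4) = -12)
a = 0 (a = Mul(0, 2) = 0)
Add(Add(I, Function('L')(-14, 150)), a) = Add(Add(-11669, -12), 0) = Add(-11681, 0) = -11681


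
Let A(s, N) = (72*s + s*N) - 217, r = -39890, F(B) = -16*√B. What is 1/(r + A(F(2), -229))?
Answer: -40107/1595951161 - 2512*√2/1595951161 ≈ -2.7356e-5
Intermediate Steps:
A(s, N) = -217 + 72*s + N*s (A(s, N) = (72*s + N*s) - 217 = -217 + 72*s + N*s)
1/(r + A(F(2), -229)) = 1/(-39890 + (-217 + 72*(-16*√2) - (-3664)*√2)) = 1/(-39890 + (-217 - 1152*√2 + 3664*√2)) = 1/(-39890 + (-217 + 2512*√2)) = 1/(-40107 + 2512*√2)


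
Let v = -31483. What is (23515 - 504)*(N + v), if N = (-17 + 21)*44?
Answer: -720405377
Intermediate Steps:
N = 176 (N = 4*44 = 176)
(23515 - 504)*(N + v) = (23515 - 504)*(176 - 31483) = 23011*(-31307) = -720405377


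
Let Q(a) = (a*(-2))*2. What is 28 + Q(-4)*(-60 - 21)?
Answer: -1268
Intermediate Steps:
Q(a) = -4*a (Q(a) = -2*a*2 = -4*a)
28 + Q(-4)*(-60 - 21) = 28 + (-4*(-4))*(-60 - 21) = 28 + 16*(-81) = 28 - 1296 = -1268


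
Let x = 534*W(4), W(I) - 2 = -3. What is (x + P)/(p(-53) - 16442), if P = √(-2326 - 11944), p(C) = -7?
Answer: 178/5483 - I*√14270/16449 ≈ 0.032464 - 0.0072623*I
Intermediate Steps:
W(I) = -1 (W(I) = 2 - 3 = -1)
x = -534 (x = 534*(-1) = -534)
P = I*√14270 (P = √(-14270) = I*√14270 ≈ 119.46*I)
(x + P)/(p(-53) - 16442) = (-534 + I*√14270)/(-7 - 16442) = (-534 + I*√14270)/(-16449) = (-534 + I*√14270)*(-1/16449) = 178/5483 - I*√14270/16449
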